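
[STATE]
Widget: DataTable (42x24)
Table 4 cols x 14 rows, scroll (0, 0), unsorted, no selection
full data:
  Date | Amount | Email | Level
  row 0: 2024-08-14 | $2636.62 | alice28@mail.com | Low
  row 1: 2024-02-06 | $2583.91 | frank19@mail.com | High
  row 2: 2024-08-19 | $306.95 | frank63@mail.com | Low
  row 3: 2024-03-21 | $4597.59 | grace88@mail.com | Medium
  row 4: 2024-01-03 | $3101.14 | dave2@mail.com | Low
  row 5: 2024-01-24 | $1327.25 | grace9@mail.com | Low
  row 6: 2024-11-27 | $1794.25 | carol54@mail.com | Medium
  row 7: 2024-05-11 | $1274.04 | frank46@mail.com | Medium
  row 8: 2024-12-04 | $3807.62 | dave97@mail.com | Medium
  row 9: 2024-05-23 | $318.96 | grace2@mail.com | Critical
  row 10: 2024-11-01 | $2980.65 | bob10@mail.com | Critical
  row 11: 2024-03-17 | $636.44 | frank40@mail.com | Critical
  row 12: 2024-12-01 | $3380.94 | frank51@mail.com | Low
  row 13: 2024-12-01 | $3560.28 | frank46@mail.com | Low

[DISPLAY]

Date      │Amount  │Email           │Level
──────────┼────────┼────────────────┼─────
2024-08-14│$2636.62│alice28@mail.com│Low  
2024-02-06│$2583.91│frank19@mail.com│High 
2024-08-19│$306.95 │frank63@mail.com│Low  
2024-03-21│$4597.59│grace88@mail.com│Mediu
2024-01-03│$3101.14│dave2@mail.com  │Low  
2024-01-24│$1327.25│grace9@mail.com │Low  
2024-11-27│$1794.25│carol54@mail.com│Mediu
2024-05-11│$1274.04│frank46@mail.com│Mediu
2024-12-04│$3807.62│dave97@mail.com │Mediu
2024-05-23│$318.96 │grace2@mail.com │Criti
2024-11-01│$2980.65│bob10@mail.com  │Criti
2024-03-17│$636.44 │frank40@mail.com│Criti
2024-12-01│$3380.94│frank51@mail.com│Low  
2024-12-01│$3560.28│frank46@mail.com│Low  
                                          
                                          
                                          
                                          
                                          
                                          
                                          
                                          


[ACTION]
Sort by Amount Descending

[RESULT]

Date      │Amount ▼│Email           │Level
──────────┼────────┼────────────────┼─────
2024-03-21│$4597.59│grace88@mail.com│Mediu
2024-12-04│$3807.62│dave97@mail.com │Mediu
2024-12-01│$3560.28│frank46@mail.com│Low  
2024-12-01│$3380.94│frank51@mail.com│Low  
2024-01-03│$3101.14│dave2@mail.com  │Low  
2024-11-01│$2980.65│bob10@mail.com  │Criti
2024-08-14│$2636.62│alice28@mail.com│Low  
2024-02-06│$2583.91│frank19@mail.com│High 
2024-11-27│$1794.25│carol54@mail.com│Mediu
2024-01-24│$1327.25│grace9@mail.com │Low  
2024-05-11│$1274.04│frank46@mail.com│Mediu
2024-03-17│$636.44 │frank40@mail.com│Criti
2024-05-23│$318.96 │grace2@mail.com │Criti
2024-08-19│$306.95 │frank63@mail.com│Low  
                                          
                                          
                                          
                                          
                                          
                                          
                                          
                                          


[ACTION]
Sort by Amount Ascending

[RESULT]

Date      │Amount ▲│Email           │Level
──────────┼────────┼────────────────┼─────
2024-08-19│$306.95 │frank63@mail.com│Low  
2024-05-23│$318.96 │grace2@mail.com │Criti
2024-03-17│$636.44 │frank40@mail.com│Criti
2024-05-11│$1274.04│frank46@mail.com│Mediu
2024-01-24│$1327.25│grace9@mail.com │Low  
2024-11-27│$1794.25│carol54@mail.com│Mediu
2024-02-06│$2583.91│frank19@mail.com│High 
2024-08-14│$2636.62│alice28@mail.com│Low  
2024-11-01│$2980.65│bob10@mail.com  │Criti
2024-01-03│$3101.14│dave2@mail.com  │Low  
2024-12-01│$3380.94│frank51@mail.com│Low  
2024-12-01│$3560.28│frank46@mail.com│Low  
2024-12-04│$3807.62│dave97@mail.com │Mediu
2024-03-21│$4597.59│grace88@mail.com│Mediu
                                          
                                          
                                          
                                          
                                          
                                          
                                          
                                          


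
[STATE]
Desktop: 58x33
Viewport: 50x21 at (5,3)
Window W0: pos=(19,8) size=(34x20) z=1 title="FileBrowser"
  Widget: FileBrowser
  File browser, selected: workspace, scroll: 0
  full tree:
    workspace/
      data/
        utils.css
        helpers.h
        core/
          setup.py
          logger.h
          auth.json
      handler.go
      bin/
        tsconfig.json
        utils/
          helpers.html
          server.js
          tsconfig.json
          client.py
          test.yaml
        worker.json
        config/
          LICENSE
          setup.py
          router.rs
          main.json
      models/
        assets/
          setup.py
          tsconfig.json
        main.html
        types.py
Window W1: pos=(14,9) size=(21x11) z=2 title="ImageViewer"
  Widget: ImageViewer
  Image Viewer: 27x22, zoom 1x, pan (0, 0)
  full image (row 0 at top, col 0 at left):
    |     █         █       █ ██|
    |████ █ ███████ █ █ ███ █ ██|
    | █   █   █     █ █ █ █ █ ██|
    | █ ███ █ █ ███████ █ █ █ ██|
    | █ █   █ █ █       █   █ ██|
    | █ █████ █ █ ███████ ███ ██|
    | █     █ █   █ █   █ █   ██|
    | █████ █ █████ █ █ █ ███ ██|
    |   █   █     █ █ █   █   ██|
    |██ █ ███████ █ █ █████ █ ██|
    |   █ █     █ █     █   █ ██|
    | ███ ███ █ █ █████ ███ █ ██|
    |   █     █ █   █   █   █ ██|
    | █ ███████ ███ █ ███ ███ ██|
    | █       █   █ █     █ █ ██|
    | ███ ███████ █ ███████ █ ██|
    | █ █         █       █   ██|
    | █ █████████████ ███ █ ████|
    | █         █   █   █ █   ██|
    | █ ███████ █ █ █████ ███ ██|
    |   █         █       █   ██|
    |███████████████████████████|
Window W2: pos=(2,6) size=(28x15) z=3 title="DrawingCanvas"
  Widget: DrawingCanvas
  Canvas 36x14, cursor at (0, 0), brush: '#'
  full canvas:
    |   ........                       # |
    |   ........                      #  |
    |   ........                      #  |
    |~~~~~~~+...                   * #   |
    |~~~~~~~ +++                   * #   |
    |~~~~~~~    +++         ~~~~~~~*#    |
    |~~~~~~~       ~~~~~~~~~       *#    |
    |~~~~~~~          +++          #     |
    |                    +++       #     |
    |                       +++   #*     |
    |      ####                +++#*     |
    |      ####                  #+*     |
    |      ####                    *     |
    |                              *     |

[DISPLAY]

                                                  
                                                  
                                                  
━━━━━━━━━━━━━━━━━━━━━━━━┓                         
rawingCanvas            ┃                         
────────────────────────┨━━━━━━━━━━━━━━━━━━━━━━┓  
 ........               ┃━━━━┓                 ┃  
 ........               ┃    ┃─────────────────┨  
 ........               ┃────┨/                ┃  
~~~~~+...               ┃█   ┃                 ┃  
~~~~~ +++               ┃█ █ ┃                 ┃  
~~~~~    +++         ~~~┃█ █ ┃                 ┃  
~~~~~       ~~~~~~~~~   ┃███ ┃                 ┃  
~~~~~          +++      ┃    ┃                 ┃  
                  +++   ┃████┃                 ┃  
                     +++┃█   ┃                 ┃  
    ####                ┃━━━━┛                 ┃  
━━━━━━━━━━━━━━━━━━━━━━━━┛                      ┃  
              ┃                                ┃  
              ┃                                ┃  
              ┃                                ┃  


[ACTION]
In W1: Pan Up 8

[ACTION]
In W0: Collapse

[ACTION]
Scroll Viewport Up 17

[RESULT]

                                                  
                                                  
                                                  
                                                  
                                                  
                                                  
━━━━━━━━━━━━━━━━━━━━━━━━┓                         
rawingCanvas            ┃                         
────────────────────────┨━━━━━━━━━━━━━━━━━━━━━━┓  
 ........               ┃━━━━┓                 ┃  
 ........               ┃    ┃─────────────────┨  
 ........               ┃────┨/                ┃  
~~~~~+...               ┃█   ┃                 ┃  
~~~~~ +++               ┃█ █ ┃                 ┃  
~~~~~    +++         ~~~┃█ █ ┃                 ┃  
~~~~~       ~~~~~~~~~   ┃███ ┃                 ┃  
~~~~~          +++      ┃    ┃                 ┃  
                  +++   ┃████┃                 ┃  
                     +++┃█   ┃                 ┃  
    ####                ┃━━━━┛                 ┃  
━━━━━━━━━━━━━━━━━━━━━━━━┛                      ┃  


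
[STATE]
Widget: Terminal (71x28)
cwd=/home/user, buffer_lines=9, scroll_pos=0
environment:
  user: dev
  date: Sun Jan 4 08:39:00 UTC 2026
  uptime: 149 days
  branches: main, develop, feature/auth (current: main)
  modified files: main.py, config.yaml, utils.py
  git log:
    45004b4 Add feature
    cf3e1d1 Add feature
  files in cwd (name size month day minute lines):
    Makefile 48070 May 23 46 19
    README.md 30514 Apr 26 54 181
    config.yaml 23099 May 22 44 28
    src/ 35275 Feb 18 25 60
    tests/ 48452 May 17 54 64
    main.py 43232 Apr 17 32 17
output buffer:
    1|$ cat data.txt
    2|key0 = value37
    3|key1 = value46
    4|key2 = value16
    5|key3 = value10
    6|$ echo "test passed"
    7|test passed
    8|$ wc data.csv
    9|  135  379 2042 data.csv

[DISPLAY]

$ cat data.txt                                                         
key0 = value37                                                         
key1 = value46                                                         
key2 = value16                                                         
key3 = value10                                                         
$ echo "test passed"                                                   
test passed                                                            
$ wc data.csv                                                          
  135  379 2042 data.csv                                               
$ █                                                                    
                                                                       
                                                                       
                                                                       
                                                                       
                                                                       
                                                                       
                                                                       
                                                                       
                                                                       
                                                                       
                                                                       
                                                                       
                                                                       
                                                                       
                                                                       
                                                                       
                                                                       
                                                                       


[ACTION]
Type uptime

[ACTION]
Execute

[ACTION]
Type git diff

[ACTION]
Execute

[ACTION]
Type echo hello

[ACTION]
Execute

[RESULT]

$ cat data.txt                                                         
key0 = value37                                                         
key1 = value46                                                         
key2 = value16                                                         
key3 = value10                                                         
$ echo "test passed"                                                   
test passed                                                            
$ wc data.csv                                                          
  135  379 2042 data.csv                                               
$ uptime                                                               
 10:00  up 149 days                                                    
$ git diff                                                             
diff --git a/main.py b/main.py                                         
--- a/main.py                                                          
+++ b/main.py                                                          
@@ -1,3 +1,4 @@                                                        
+# updated                                                             
 import sys                                                            
$ echo hello                                                           
hello                                                                  
$ █                                                                    
                                                                       
                                                                       
                                                                       
                                                                       
                                                                       
                                                                       
                                                                       


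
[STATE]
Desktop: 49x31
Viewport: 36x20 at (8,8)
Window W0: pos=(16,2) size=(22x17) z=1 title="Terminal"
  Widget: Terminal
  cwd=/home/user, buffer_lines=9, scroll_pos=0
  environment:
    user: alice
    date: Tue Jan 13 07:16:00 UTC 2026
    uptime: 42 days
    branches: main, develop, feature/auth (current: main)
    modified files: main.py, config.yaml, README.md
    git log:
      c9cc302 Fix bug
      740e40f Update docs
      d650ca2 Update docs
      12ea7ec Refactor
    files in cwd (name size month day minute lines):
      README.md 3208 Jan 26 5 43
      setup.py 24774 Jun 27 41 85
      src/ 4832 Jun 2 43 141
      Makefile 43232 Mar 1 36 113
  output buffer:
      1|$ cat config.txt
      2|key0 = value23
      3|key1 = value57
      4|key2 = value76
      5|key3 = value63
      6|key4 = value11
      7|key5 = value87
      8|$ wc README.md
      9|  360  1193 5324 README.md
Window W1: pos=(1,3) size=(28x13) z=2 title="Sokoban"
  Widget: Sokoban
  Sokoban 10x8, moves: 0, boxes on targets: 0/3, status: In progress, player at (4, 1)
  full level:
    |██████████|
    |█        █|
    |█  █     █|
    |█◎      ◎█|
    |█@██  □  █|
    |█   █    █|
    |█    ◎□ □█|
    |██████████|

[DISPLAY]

   █                ┃76      ┃      
  ◎█                ┃63      ┃      
□  █                ┃11      ┃      
   █                ┃87      ┃      
□ □█                ┃md      ┃      
████                ┃5324 REA┃      
 0  0/3             ┃        ┃      
━━━━━━━━━━━━━━━━━━━━┛        ┃      
        ┃                    ┃      
        ┃                    ┃      
        ┗━━━━━━━━━━━━━━━━━━━━┛      
                                    
                                    
                                    
                                    
                                    
                                    
                                    
                                    
                                    


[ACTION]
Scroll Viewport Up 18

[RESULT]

                                    
                                    
        ┏━━━━━━━━━━━━━━━━━━━━┓      
━━━━━━━━━━━━━━━━━━━━┓        ┃      
an                  ┃────────┨      
────────────────────┨.txt    ┃      
████                ┃23      ┃      
   █                ┃57      ┃      
   █                ┃76      ┃      
  ◎█                ┃63      ┃      
□  █                ┃11      ┃      
   █                ┃87      ┃      
□ □█                ┃md      ┃      
████                ┃5324 REA┃      
 0  0/3             ┃        ┃      
━━━━━━━━━━━━━━━━━━━━┛        ┃      
        ┃                    ┃      
        ┃                    ┃      
        ┗━━━━━━━━━━━━━━━━━━━━┛      
                                    


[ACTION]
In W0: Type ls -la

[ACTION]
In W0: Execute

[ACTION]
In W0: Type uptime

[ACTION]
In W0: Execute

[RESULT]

                                    
                                    
        ┏━━━━━━━━━━━━━━━━━━━━┓      
━━━━━━━━━━━━━━━━━━━━┓        ┃      
an                  ┃────────┨      
────────────────────┨63      ┃      
████                ┃11      ┃      
   █                ┃87      ┃      
   █                ┃md      ┃      
  ◎█                ┃5324 REA┃      
□  █                ┃        ┃      
   █                ┃1 alice ┃      
□ □█                ┃1 alice ┃      
████                ┃1 alice ┃      
 0  0/3             ┃1 alice ┃      
━━━━━━━━━━━━━━━━━━━━┛        ┃      
        ┃ 10:00  up 42 days  ┃      
        ┃$ █                 ┃      
        ┗━━━━━━━━━━━━━━━━━━━━┛      
                                    


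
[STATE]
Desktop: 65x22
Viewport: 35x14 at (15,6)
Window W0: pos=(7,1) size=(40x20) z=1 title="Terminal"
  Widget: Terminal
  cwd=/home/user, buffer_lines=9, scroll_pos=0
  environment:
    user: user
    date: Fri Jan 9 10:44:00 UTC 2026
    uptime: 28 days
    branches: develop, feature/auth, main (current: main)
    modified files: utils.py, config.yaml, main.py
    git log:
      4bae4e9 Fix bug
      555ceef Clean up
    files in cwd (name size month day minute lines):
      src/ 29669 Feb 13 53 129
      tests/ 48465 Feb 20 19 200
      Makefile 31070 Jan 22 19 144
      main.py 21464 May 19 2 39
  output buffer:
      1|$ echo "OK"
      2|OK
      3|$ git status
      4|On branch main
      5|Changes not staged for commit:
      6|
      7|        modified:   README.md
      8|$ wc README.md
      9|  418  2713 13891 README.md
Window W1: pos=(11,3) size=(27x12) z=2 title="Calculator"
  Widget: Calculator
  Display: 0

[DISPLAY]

                     0┃        ┃   
─┬───┬───┬───┐        ┃        ┃   
 │ 8 │ 9 │ ÷ │        ┃        ┃   
─┼───┼───┼───┤        ┃        ┃   
 │ 5 │ 6 │ × │        ┃        ┃   
─┼───┼───┼───┤        ┃        ┃   
 │ 2 │ 3 │ - │        ┃        ┃   
─┴───┴───┴───┘        ┃        ┃   
━━━━━━━━━━━━━━━━━━━━━━┛        ┃   
                               ┃   
                               ┃   
                               ┃   
                               ┃   
                               ┃   


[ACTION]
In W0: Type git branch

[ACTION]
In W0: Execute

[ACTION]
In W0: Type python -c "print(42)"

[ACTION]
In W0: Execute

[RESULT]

                     0┃        ┃   
─┬───┬───┬───┐        ┃        ┃   
 │ 8 │ 9 │ ÷ │        ┃        ┃   
─┼───┼───┼───┤        ┃        ┃   
 │ 5 │ 6 │ × │        ┃        ┃   
─┼───┼───┼───┤        ┃        ┃   
 │ 2 │ 3 │ - │        ┃        ┃   
─┴───┴───┴───┘        ┃        ┃   
━━━━━━━━━━━━━━━━━━━━━━┛        ┃   
re/auth                        ┃   
                               ┃   
n -c "print(42)"               ┃   
                               ┃   
                               ┃   


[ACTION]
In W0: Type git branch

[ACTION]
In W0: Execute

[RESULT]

                     0┃        ┃   
─┬───┬───┬───┐        ┃        ┃   
 │ 8 │ 9 │ ÷ │        ┃        ┃   
─┼───┼───┼───┤        ┃        ┃   
 │ 5 │ 6 │ × │        ┃        ┃   
─┼───┼───┼───┤        ┃        ┃   
 │ 2 │ 3 │ - │        ┃        ┃   
─┴───┴───┴───┘        ┃        ┃   
━━━━━━━━━━━━━━━━━━━━━━┛        ┃   
ranch                          ┃   
op                             ┃   
re/auth                        ┃   
                               ┃   
                               ┃   


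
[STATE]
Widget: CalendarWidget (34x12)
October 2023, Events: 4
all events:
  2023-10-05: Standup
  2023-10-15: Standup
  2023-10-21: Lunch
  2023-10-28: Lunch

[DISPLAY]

           October 2023           
Mo Tu We Th Fr Sa Su              
                   1              
 2  3  4  5*  6  7  8             
 9 10 11 12 13 14 15*             
16 17 18 19 20 21* 22             
23 24 25 26 27 28* 29             
30 31                             
                                  
                                  
                                  
                                  


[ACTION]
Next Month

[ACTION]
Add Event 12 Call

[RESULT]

          November 2023           
Mo Tu We Th Fr Sa Su              
       1  2  3  4  5              
 6  7  8  9 10 11 12*             
13 14 15 16 17 18 19              
20 21 22 23 24 25 26              
27 28 29 30                       
                                  
                                  
                                  
                                  
                                  


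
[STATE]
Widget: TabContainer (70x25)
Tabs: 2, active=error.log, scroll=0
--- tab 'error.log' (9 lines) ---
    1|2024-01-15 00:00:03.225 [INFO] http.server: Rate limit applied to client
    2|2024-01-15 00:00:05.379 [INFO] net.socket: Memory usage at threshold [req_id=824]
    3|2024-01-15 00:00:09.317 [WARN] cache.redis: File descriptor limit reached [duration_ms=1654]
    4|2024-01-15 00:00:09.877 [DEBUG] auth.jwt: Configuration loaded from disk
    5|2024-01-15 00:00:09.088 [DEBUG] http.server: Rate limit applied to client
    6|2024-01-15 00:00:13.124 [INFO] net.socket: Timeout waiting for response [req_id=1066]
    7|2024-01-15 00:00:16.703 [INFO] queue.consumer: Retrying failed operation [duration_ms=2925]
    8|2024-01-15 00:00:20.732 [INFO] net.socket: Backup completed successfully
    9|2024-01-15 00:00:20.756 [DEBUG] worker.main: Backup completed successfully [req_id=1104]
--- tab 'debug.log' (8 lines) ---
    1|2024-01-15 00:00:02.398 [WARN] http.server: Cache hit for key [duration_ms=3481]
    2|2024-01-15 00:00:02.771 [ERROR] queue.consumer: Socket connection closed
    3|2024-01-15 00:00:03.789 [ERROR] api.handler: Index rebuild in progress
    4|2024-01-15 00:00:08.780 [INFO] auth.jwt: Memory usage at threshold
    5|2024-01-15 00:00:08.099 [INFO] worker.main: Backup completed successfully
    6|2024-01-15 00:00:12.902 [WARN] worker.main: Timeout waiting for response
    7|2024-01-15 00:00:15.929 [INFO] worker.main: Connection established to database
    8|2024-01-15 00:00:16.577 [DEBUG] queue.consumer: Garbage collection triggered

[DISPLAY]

[error.log]│ debug.log                                                
──────────────────────────────────────────────────────────────────────
2024-01-15 00:00:03.225 [INFO] http.server: Rate limit applied to clie
2024-01-15 00:00:05.379 [INFO] net.socket: Memory usage at threshold [
2024-01-15 00:00:09.317 [WARN] cache.redis: File descriptor limit reac
2024-01-15 00:00:09.877 [DEBUG] auth.jwt: Configuration loaded from di
2024-01-15 00:00:09.088 [DEBUG] http.server: Rate limit applied to cli
2024-01-15 00:00:13.124 [INFO] net.socket: Timeout waiting for respons
2024-01-15 00:00:16.703 [INFO] queue.consumer: Retrying failed operati
2024-01-15 00:00:20.732 [INFO] net.socket: Backup completed successful
2024-01-15 00:00:20.756 [DEBUG] worker.main: Backup completed successf
                                                                      
                                                                      
                                                                      
                                                                      
                                                                      
                                                                      
                                                                      
                                                                      
                                                                      
                                                                      
                                                                      
                                                                      
                                                                      
                                                                      


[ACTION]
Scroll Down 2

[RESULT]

[error.log]│ debug.log                                                
──────────────────────────────────────────────────────────────────────
2024-01-15 00:00:09.317 [WARN] cache.redis: File descriptor limit reac
2024-01-15 00:00:09.877 [DEBUG] auth.jwt: Configuration loaded from di
2024-01-15 00:00:09.088 [DEBUG] http.server: Rate limit applied to cli
2024-01-15 00:00:13.124 [INFO] net.socket: Timeout waiting for respons
2024-01-15 00:00:16.703 [INFO] queue.consumer: Retrying failed operati
2024-01-15 00:00:20.732 [INFO] net.socket: Backup completed successful
2024-01-15 00:00:20.756 [DEBUG] worker.main: Backup completed successf
                                                                      
                                                                      
                                                                      
                                                                      
                                                                      
                                                                      
                                                                      
                                                                      
                                                                      
                                                                      
                                                                      
                                                                      
                                                                      
                                                                      
                                                                      
                                                                      


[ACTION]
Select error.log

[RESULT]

[error.log]│ debug.log                                                
──────────────────────────────────────────────────────────────────────
2024-01-15 00:00:03.225 [INFO] http.server: Rate limit applied to clie
2024-01-15 00:00:05.379 [INFO] net.socket: Memory usage at threshold [
2024-01-15 00:00:09.317 [WARN] cache.redis: File descriptor limit reac
2024-01-15 00:00:09.877 [DEBUG] auth.jwt: Configuration loaded from di
2024-01-15 00:00:09.088 [DEBUG] http.server: Rate limit applied to cli
2024-01-15 00:00:13.124 [INFO] net.socket: Timeout waiting for respons
2024-01-15 00:00:16.703 [INFO] queue.consumer: Retrying failed operati
2024-01-15 00:00:20.732 [INFO] net.socket: Backup completed successful
2024-01-15 00:00:20.756 [DEBUG] worker.main: Backup completed successf
                                                                      
                                                                      
                                                                      
                                                                      
                                                                      
                                                                      
                                                                      
                                                                      
                                                                      
                                                                      
                                                                      
                                                                      
                                                                      
                                                                      


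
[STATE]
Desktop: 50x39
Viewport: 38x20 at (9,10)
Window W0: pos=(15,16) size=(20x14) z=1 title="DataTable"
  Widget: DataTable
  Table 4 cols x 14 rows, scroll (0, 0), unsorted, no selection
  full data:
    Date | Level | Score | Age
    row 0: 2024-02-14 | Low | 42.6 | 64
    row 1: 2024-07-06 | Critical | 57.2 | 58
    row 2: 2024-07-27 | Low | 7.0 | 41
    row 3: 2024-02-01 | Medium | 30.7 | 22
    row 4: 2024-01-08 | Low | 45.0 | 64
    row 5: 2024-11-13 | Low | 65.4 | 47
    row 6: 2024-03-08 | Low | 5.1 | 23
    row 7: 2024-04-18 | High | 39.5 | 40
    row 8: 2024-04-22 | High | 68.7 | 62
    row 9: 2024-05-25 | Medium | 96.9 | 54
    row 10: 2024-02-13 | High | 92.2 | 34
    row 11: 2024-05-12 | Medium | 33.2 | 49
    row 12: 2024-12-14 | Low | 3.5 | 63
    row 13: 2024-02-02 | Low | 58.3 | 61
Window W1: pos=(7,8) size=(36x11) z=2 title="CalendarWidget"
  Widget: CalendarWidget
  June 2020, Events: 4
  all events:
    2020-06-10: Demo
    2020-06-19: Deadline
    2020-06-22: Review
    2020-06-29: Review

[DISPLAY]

─────────────────────────────────┨    
           June 2020             ┃    
o Tu We Th Fr Sa Su              ┃    
1  2  3  4  5  6  7              ┃    
8  9 10* 11 12 13 14             ┃    
5 16 17 18 19* 20 21             ┃    
2* 23 24 25 26 27 28             ┃    
9* 30                            ┃    
━━━━━━━━━━━━━━━━━━━━━━━━━━━━━━━━━┛    
      ┃Date      │Level  ┃            
      ┃──────────┼───────┃            
      ┃2024-02-14│Low    ┃            
      ┃2024-07-06│Critica┃            
      ┃2024-07-27│Low    ┃            
      ┃2024-02-01│Medium ┃            
      ┃2024-01-08│Low    ┃            
      ┃2024-11-13│Low    ┃            
      ┃2024-03-08│Low    ┃            
      ┃2024-04-18│High   ┃            
      ┗━━━━━━━━━━━━━━━━━━┛            


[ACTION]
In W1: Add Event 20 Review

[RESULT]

─────────────────────────────────┨    
           June 2020             ┃    
o Tu We Th Fr Sa Su              ┃    
1  2  3  4  5  6  7              ┃    
8  9 10* 11 12 13 14             ┃    
5 16 17 18 19* 20* 21            ┃    
2* 23 24 25 26 27 28             ┃    
9* 30                            ┃    
━━━━━━━━━━━━━━━━━━━━━━━━━━━━━━━━━┛    
      ┃Date      │Level  ┃            
      ┃──────────┼───────┃            
      ┃2024-02-14│Low    ┃            
      ┃2024-07-06│Critica┃            
      ┃2024-07-27│Low    ┃            
      ┃2024-02-01│Medium ┃            
      ┃2024-01-08│Low    ┃            
      ┃2024-11-13│Low    ┃            
      ┃2024-03-08│Low    ┃            
      ┃2024-04-18│High   ┃            
      ┗━━━━━━━━━━━━━━━━━━┛            


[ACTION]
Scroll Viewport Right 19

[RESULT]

──────────────────────────────┨       
        June 2020             ┃       
u We Th Fr Sa Su              ┃       
2  3  4  5  6  7              ┃       
9 10* 11 12 13 14             ┃       
6 17 18 19* 20* 21            ┃       
23 24 25 26 27 28             ┃       
30                            ┃       
━━━━━━━━━━━━━━━━━━━━━━━━━━━━━━┛       
   ┃Date      │Level  ┃               
   ┃──────────┼───────┃               
   ┃2024-02-14│Low    ┃               
   ┃2024-07-06│Critica┃               
   ┃2024-07-27│Low    ┃               
   ┃2024-02-01│Medium ┃               
   ┃2024-01-08│Low    ┃               
   ┃2024-11-13│Low    ┃               
   ┃2024-03-08│Low    ┃               
   ┃2024-04-18│High   ┃               
   ┗━━━━━━━━━━━━━━━━━━┛               


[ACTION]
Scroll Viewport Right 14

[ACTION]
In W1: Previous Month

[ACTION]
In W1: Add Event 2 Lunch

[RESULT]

──────────────────────────────┨       
         May 2020             ┃       
u We Th Fr Sa Su              ┃       
         1  2*  3             ┃       
5  6  7  8  9 10              ┃       
2 13 14 15 16 17              ┃       
9 20 21 22 23 24              ┃       
6 27 28 29 30 31              ┃       
━━━━━━━━━━━━━━━━━━━━━━━━━━━━━━┛       
   ┃Date      │Level  ┃               
   ┃──────────┼───────┃               
   ┃2024-02-14│Low    ┃               
   ┃2024-07-06│Critica┃               
   ┃2024-07-27│Low    ┃               
   ┃2024-02-01│Medium ┃               
   ┃2024-01-08│Low    ┃               
   ┃2024-11-13│Low    ┃               
   ┃2024-03-08│Low    ┃               
   ┃2024-04-18│High   ┃               
   ┗━━━━━━━━━━━━━━━━━━┛               


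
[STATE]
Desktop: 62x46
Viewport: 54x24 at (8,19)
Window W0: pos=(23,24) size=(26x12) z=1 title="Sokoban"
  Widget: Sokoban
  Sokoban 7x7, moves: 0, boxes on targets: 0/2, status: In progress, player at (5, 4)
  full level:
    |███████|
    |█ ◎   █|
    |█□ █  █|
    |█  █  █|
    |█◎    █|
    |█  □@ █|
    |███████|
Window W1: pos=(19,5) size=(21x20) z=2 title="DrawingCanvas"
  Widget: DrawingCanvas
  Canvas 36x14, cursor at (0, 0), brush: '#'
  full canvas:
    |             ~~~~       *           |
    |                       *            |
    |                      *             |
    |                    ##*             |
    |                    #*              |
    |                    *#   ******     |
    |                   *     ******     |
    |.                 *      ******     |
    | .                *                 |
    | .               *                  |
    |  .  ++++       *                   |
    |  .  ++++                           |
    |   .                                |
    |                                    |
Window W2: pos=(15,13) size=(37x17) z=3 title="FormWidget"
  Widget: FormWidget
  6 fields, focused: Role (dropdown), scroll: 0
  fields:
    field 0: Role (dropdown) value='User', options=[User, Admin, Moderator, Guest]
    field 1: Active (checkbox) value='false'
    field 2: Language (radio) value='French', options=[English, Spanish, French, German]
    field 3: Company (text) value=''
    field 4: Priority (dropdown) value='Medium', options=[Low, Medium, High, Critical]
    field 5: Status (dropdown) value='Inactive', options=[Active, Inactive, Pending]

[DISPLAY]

       ┃  Company:    [                   ]┃          
       ┃  Priority:   [Medium            ▼]┃          
       ┃  Status:     [Inactive          ▼]┃          
       ┃                                   ┃          
       ┃                                   ┃          
       ┃                                   ┃          
       ┃                                   ┃          
       ┃                                   ┃          
       ┃                                   ┃          
       ┃                                   ┃          
       ┗━━━━━━━━━━━━━━━━━━━━━━━━━━━━━━━━━━━┛          
               ┃█  █  █                 ┃             
               ┃█◎    █                 ┃             
               ┃█  □@ █                 ┃             
               ┃███████                 ┃             
               ┃Moves: 0  0/2           ┃             
               ┗━━━━━━━━━━━━━━━━━━━━━━━━┛             
                                                      
                                                      
                                                      
                                                      
                                                      
                                                      
                                                      


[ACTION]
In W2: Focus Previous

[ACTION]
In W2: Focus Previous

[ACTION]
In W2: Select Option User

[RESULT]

       ┃  Company:    [                   ]┃          
       ┃> Priority:   [Medium            ▼]┃          
       ┃  Status:     [Inactive          ▼]┃          
       ┃                                   ┃          
       ┃                                   ┃          
       ┃                                   ┃          
       ┃                                   ┃          
       ┃                                   ┃          
       ┃                                   ┃          
       ┃                                   ┃          
       ┗━━━━━━━━━━━━━━━━━━━━━━━━━━━━━━━━━━━┛          
               ┃█  █  █                 ┃             
               ┃█◎    █                 ┃             
               ┃█  □@ █                 ┃             
               ┃███████                 ┃             
               ┃Moves: 0  0/2           ┃             
               ┗━━━━━━━━━━━━━━━━━━━━━━━━┛             
                                                      
                                                      
                                                      
                                                      
                                                      
                                                      
                                                      


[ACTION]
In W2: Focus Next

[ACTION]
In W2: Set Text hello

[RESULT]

       ┃  Company:    [                   ]┃          
       ┃  Priority:   [Medium            ▼]┃          
       ┃> Status:     [Inactive          ▼]┃          
       ┃                                   ┃          
       ┃                                   ┃          
       ┃                                   ┃          
       ┃                                   ┃          
       ┃                                   ┃          
       ┃                                   ┃          
       ┃                                   ┃          
       ┗━━━━━━━━━━━━━━━━━━━━━━━━━━━━━━━━━━━┛          
               ┃█  █  █                 ┃             
               ┃█◎    █                 ┃             
               ┃█  □@ █                 ┃             
               ┃███████                 ┃             
               ┃Moves: 0  0/2           ┃             
               ┗━━━━━━━━━━━━━━━━━━━━━━━━┛             
                                                      
                                                      
                                                      
                                                      
                                                      
                                                      
                                                      
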